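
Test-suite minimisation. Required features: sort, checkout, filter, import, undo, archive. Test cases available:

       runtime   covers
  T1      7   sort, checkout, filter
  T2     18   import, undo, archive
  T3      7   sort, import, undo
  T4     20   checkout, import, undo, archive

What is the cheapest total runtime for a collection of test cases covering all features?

T1, T2 cover every feature at runtime 7 + 18 = 25.
Any cover uses at least 2 test cases; among all covering selections none totals below 25.

25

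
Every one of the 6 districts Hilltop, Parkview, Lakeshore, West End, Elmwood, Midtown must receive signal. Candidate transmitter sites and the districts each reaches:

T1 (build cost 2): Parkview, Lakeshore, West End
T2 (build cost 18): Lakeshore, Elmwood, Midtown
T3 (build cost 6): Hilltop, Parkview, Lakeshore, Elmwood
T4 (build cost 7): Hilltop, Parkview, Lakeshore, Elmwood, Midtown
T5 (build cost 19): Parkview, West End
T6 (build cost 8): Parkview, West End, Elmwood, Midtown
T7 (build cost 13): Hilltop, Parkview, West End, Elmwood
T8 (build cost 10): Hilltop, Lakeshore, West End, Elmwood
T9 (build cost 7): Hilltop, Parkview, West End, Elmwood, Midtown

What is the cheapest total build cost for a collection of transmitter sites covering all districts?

T1, T4 cover every district at build cost 2 + 7 = 9.
Any cover uses at least 2 transmitter sites; among all covering selections none totals below 9.

9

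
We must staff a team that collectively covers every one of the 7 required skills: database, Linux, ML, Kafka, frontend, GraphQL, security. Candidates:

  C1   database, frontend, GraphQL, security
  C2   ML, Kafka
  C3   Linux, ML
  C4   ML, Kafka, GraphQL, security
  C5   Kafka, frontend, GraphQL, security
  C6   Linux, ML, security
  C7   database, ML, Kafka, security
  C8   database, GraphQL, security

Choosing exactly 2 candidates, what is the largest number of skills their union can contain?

Choosing C1, C2 covers {database, ML, Kafka, frontend, GraphQL, security} — 6 skills.
No choice of 2 candidates does better; here Linux is left uncovered.

6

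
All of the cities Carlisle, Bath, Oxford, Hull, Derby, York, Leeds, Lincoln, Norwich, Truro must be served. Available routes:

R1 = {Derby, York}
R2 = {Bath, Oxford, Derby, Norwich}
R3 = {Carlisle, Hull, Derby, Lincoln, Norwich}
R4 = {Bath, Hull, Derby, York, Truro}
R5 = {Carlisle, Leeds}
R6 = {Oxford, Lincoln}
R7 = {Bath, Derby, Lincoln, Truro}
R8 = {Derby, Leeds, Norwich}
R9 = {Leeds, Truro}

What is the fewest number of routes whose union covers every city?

R1, R2, R3, R9 together cover {Carlisle, Bath, Oxford, Hull, Derby, York, Leeds, Lincoln, Norwich, Truro} — every city.
No 3 of the 9 routes cover everything (all 84 triples fall short), so 4 is minimum.

4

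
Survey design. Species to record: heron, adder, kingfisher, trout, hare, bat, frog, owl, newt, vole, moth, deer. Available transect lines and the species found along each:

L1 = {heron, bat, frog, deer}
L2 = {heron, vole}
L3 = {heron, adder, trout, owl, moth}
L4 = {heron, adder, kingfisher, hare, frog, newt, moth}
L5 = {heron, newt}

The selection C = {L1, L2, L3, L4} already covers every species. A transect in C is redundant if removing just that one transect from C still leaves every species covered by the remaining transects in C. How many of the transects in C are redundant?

Drop L1: bat, deer uncovered — not redundant.
Drop L2: vole uncovered — not redundant.
Drop L3: trout, owl uncovered — not redundant.
Drop L4: kingfisher, hare, newt uncovered — not redundant.
None of the transects in C is redundant.

0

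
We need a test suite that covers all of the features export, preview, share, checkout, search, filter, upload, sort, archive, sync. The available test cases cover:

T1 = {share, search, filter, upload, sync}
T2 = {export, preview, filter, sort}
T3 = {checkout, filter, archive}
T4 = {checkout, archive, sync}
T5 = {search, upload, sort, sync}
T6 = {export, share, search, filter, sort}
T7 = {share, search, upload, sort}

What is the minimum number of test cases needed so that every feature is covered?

T1, T2, T3 together cover {export, preview, share, checkout, search, filter, upload, sort, archive, sync} — every feature.
No 2 of the 7 test cases cover everything (all 21 pairs fall short), so 3 is minimum.

3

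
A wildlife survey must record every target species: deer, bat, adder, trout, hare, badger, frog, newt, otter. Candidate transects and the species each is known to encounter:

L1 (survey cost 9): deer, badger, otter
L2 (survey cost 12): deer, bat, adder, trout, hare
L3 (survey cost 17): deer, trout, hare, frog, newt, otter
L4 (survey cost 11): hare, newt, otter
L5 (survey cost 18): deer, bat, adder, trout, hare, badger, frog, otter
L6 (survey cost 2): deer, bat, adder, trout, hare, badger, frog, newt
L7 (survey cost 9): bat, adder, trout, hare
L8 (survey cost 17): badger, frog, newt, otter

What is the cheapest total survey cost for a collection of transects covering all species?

L1, L6 cover every species at survey cost 9 + 2 = 11.
Any cover uses at least 2 transects; among all covering selections none totals below 11.

11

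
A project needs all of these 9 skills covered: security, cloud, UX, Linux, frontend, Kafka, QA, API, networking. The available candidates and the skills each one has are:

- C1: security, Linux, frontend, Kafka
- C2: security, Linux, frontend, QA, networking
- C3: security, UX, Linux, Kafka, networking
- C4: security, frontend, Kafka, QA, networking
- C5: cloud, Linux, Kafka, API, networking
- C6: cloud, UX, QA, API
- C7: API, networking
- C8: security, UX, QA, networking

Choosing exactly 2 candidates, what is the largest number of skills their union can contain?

Choosing C1, C6 covers {security, cloud, UX, Linux, frontend, Kafka, QA, API} — 8 skills.
No choice of 2 candidates does better; here networking is left uncovered.

8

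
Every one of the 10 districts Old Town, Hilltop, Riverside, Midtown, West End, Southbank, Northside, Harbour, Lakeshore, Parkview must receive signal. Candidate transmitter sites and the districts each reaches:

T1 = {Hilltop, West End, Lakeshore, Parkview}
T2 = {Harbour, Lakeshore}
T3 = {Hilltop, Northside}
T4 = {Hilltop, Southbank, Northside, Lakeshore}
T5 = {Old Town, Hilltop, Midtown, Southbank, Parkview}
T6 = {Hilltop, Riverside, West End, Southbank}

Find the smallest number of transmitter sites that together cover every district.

T2, T3, T5, T6 together cover {Old Town, Hilltop, Riverside, Midtown, West End, Southbank, Northside, Harbour, Lakeshore, Parkview} — every district.
No 3 of the 6 transmitter sites cover everything (all 20 triples fall short), so 4 is minimum.

4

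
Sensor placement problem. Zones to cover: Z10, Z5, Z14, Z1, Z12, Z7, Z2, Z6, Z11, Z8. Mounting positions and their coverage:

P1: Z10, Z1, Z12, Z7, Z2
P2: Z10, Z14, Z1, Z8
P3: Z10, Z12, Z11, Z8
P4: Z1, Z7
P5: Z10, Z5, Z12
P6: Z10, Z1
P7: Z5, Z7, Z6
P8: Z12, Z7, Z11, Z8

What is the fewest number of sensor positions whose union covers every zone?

P1, P2, P3, P7 together cover {Z10, Z5, Z14, Z1, Z12, Z7, Z2, Z6, Z11, Z8} — every zone.
No 3 of the 8 sensor positions cover everything (all 56 triples fall short), so 4 is minimum.

4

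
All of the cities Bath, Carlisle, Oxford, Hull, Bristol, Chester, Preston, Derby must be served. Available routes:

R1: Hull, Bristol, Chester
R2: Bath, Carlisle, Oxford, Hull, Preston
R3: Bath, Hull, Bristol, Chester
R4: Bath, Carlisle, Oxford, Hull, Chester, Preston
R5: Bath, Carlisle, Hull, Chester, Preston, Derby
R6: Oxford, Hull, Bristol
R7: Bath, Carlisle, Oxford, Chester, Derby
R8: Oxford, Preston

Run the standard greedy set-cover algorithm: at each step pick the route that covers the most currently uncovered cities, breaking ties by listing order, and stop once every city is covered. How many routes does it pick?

3

Pick 1: R4 covers 6 new cities (Bath, Carlisle, Oxford, Hull, Chester, Preston).
Pick 2: R1 covers 1 new cities (Bristol).
Pick 3: R5 covers 1 new cities (Derby).
Greedy uses 3 routes. (The true minimum is 2.)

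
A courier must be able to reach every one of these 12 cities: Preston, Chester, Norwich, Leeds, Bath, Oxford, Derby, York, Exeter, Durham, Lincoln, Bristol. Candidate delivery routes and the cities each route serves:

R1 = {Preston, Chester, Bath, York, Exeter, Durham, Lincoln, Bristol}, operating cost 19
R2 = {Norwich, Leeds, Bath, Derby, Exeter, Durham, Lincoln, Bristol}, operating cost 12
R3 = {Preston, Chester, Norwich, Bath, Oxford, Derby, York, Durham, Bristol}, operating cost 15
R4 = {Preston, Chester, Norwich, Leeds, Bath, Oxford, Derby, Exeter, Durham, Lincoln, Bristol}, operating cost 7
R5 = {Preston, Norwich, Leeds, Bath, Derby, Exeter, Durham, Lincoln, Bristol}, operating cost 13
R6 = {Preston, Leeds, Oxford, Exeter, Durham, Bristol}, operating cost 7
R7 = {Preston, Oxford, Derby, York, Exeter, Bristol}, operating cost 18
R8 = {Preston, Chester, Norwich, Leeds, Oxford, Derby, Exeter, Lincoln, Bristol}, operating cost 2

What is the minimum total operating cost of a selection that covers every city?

R3, R8 cover every city at operating cost 15 + 2 = 17.
Any cover uses at least 2 routes; among all covering selections none totals below 17.

17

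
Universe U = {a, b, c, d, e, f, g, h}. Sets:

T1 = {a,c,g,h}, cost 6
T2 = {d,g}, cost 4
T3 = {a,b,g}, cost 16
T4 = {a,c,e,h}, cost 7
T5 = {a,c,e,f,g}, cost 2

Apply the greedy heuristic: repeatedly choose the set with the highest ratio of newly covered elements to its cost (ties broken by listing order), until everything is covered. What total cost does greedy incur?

28

Pick 1: T5 adds 5 new (a, c, e, f, g) at cost 2 (ratio 5/2).
Pick 2: T2 adds 1 new (d) at cost 4 (ratio 1/4).
Pick 3: T1 adds 1 new (h) at cost 6 (ratio 1/6).
Pick 4: T3 adds 1 new (b) at cost 16 (ratio 1/16).
Greedy total cost: 2 + 4 + 6 + 16 = 28.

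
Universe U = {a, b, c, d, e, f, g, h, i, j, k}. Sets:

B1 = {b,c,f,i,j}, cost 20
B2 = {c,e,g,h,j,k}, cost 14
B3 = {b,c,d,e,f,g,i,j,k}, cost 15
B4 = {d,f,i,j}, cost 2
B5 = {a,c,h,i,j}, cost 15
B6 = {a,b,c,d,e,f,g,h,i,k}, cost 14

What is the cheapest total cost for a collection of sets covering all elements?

B4, B6 cover every element at cost 2 + 14 = 16.
Any cover uses at least 2 sets; among all covering selections none totals below 16.

16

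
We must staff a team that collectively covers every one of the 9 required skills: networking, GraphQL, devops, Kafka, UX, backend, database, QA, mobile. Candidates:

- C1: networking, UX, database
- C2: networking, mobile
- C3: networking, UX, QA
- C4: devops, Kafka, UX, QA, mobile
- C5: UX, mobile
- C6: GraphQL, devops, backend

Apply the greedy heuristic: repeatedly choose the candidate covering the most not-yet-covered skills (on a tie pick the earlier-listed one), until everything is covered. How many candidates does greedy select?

Pick 1: C4 covers 5 new skills (devops, Kafka, UX, QA, mobile).
Pick 2: C1 covers 2 new skills (networking, database).
Pick 3: C6 covers 2 new skills (GraphQL, backend).
Greedy uses 3 candidates.

3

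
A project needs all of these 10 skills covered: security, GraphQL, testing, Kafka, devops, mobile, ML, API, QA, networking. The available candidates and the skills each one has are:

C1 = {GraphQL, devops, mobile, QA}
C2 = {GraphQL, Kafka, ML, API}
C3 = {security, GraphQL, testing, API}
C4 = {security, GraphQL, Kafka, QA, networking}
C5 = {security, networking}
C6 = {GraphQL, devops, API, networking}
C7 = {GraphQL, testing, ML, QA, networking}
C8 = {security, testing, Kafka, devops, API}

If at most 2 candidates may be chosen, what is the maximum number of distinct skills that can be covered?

9

Choosing C7, C8 covers {security, GraphQL, testing, Kafka, devops, ML, API, QA, networking} — 9 skills.
No choice of 2 candidates does better; here mobile is left uncovered.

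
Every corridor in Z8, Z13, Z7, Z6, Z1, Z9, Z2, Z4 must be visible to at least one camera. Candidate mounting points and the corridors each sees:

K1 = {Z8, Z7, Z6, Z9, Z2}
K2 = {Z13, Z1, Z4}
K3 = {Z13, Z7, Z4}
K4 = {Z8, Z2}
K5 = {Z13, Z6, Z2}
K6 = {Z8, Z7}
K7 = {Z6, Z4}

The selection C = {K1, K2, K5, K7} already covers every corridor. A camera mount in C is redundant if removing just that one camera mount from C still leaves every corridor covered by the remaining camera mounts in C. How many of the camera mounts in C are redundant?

2

Drop K1: Z8, Z7, Z9 uncovered — not redundant.
Drop K2: Z1 uncovered — not redundant.
Drop K5: the rest still cover every corridor — redundant.
Drop K7: the rest still cover every corridor — redundant.
2 redundant: K5, K7.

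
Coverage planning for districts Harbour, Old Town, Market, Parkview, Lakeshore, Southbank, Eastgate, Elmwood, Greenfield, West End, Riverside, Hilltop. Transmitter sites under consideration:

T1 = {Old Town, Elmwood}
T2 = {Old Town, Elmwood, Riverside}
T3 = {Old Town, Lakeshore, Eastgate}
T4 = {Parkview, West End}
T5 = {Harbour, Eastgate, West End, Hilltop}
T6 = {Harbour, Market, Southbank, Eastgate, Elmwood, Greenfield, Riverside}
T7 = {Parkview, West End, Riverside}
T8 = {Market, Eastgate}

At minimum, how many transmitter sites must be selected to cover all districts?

T3, T4, T5, T6 together cover {Harbour, Old Town, Market, Parkview, Lakeshore, Southbank, Eastgate, Elmwood, Greenfield, West End, Riverside, Hilltop} — every district.
No 3 of the 8 transmitter sites cover everything (all 56 triples fall short), so 4 is minimum.

4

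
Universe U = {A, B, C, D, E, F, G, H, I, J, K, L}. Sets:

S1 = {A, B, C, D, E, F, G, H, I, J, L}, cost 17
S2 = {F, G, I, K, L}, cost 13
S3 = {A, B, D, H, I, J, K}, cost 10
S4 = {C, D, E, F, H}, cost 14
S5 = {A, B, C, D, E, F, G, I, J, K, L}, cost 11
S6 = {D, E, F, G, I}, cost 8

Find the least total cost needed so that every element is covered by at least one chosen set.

21

S3, S5 cover every element at cost 10 + 11 = 21.
Any cover uses at least 2 sets; among all covering selections none totals below 21.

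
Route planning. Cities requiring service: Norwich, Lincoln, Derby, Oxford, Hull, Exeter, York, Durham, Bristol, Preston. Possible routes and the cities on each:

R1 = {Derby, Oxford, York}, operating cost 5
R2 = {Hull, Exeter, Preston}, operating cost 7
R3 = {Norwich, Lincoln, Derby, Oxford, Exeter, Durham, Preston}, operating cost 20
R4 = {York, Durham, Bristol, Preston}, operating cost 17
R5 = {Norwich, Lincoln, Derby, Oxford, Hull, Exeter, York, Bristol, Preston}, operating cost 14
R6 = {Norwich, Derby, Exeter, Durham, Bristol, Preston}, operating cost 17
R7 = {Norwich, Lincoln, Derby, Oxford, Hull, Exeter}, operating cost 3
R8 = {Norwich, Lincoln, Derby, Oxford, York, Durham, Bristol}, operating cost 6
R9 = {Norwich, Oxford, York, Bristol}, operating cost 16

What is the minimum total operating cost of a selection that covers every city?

R2, R8 cover every city at operating cost 7 + 6 = 13.
Any cover uses at least 2 routes; among all covering selections none totals below 13.
Greedy by coverage-per-operating cost would pick R7, R8, R2 for 16 — worse than the optimum 13.

13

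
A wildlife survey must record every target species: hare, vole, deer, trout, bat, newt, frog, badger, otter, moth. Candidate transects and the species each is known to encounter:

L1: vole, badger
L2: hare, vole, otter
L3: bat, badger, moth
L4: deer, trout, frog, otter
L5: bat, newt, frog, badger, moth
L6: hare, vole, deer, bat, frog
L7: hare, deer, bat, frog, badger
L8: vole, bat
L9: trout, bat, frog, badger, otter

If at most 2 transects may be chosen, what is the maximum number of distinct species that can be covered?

8

Choosing L2, L5 covers {hare, vole, bat, newt, frog, badger, otter, moth} — 8 species.
No choice of 2 transects does better; here deer, trout are left uncovered.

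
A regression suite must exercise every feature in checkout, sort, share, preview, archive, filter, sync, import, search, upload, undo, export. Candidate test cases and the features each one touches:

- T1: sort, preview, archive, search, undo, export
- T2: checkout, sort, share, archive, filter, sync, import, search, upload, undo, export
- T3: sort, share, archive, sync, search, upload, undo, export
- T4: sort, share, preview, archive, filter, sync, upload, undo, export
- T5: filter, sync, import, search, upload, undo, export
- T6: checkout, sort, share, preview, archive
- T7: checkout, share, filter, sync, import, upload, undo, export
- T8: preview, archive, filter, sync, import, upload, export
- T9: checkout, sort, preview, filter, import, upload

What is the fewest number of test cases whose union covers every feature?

T1, T2 together cover {checkout, sort, share, preview, archive, filter, sync, import, search, upload, undo, export} — every feature.
No single test case contains all 12 features, so 2 is optimal.

2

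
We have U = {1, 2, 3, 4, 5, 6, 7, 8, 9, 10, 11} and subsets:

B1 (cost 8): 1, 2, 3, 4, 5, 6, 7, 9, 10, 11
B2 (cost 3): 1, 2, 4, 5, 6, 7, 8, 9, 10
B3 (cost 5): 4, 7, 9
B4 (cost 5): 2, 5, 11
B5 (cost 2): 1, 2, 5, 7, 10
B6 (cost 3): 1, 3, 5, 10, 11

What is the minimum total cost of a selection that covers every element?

B2, B6 cover every element at cost 3 + 3 = 6.
Any cover uses at least 2 sets; among all covering selections none totals below 6.

6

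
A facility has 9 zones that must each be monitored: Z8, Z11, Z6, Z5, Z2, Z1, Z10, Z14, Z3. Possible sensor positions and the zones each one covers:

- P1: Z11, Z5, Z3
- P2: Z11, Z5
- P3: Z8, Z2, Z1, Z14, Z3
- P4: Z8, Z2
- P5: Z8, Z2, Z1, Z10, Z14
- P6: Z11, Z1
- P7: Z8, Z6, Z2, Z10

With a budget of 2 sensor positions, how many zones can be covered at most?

8

Choosing P1, P5 covers {Z8, Z11, Z5, Z2, Z1, Z10, Z14, Z3} — 8 zones.
No choice of 2 sensor positions does better; here Z6 is left uncovered.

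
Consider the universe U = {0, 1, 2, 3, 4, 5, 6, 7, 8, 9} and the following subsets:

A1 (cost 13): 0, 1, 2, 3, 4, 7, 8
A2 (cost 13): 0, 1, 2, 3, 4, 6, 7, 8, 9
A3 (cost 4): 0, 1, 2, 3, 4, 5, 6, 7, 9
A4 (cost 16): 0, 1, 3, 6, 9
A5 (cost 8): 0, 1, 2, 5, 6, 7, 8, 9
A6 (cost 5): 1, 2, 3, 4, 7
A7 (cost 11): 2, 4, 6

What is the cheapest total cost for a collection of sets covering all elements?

A3, A5 cover every element at cost 4 + 8 = 12.
Any cover uses at least 2 sets; among all covering selections none totals below 12.

12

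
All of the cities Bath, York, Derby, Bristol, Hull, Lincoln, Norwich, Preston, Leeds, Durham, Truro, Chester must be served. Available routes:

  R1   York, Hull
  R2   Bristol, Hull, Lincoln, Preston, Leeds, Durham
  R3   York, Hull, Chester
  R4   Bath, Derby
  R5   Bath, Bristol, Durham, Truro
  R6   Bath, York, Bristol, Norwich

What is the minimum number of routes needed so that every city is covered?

R2, R3, R4, R5, R6 together cover {Bath, York, Derby, Bristol, Hull, Lincoln, Norwich, Preston, Leeds, Durham, Truro, Chester} — every city.
No 4 of the 6 routes cover everything (all 15 size-4 selections fall short), so 5 is minimum.

5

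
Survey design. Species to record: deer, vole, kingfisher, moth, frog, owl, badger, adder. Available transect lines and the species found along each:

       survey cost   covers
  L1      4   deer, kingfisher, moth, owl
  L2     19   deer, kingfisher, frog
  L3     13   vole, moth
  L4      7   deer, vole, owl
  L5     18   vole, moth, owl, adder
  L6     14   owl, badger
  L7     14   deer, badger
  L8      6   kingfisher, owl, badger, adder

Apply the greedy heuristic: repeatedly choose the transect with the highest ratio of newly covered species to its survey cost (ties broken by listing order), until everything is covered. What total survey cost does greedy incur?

36

Pick 1: L1 adds 4 new (deer, kingfisher, moth, owl) at survey cost 4 (ratio 4/4).
Pick 2: L8 adds 2 new (badger, adder) at survey cost 6 (ratio 2/6).
Pick 3: L4 adds 1 new (vole) at survey cost 7 (ratio 1/7).
Pick 4: L2 adds 1 new (frog) at survey cost 19 (ratio 1/19).
Greedy total survey cost: 4 + 6 + 7 + 19 = 36.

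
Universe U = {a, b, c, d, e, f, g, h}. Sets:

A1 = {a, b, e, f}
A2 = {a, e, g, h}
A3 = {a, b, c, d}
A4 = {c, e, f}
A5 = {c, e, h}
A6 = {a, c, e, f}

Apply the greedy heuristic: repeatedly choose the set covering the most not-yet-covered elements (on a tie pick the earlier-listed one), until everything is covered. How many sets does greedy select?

3

Pick 1: A1 covers 4 new elements (a, b, e, f).
Pick 2: A2 covers 2 new elements (g, h).
Pick 3: A3 covers 2 new elements (c, d).
Greedy uses 3 sets.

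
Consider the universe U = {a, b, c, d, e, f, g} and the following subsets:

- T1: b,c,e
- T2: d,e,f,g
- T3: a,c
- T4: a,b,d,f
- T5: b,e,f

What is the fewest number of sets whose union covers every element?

T1, T2, T3 together cover {a, b, c, d, e, f, g} — every element.
No 2 of the 5 sets cover everything (all 10 pairs fall short), so 3 is minimum.

3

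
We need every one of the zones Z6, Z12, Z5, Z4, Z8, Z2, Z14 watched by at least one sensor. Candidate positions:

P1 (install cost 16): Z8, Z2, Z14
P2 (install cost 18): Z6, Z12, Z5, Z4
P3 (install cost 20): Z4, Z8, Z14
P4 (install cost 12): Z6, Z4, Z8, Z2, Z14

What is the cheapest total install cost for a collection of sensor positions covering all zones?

P2, P4 cover every zone at install cost 18 + 12 = 30.
Any cover uses at least 2 sensor positions; among all covering selections none totals below 30.

30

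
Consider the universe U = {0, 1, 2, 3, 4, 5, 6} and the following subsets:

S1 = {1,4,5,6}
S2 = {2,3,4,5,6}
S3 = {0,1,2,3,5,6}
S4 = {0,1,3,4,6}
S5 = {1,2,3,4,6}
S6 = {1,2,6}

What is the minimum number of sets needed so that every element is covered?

S1, S3 together cover {0, 1, 2, 3, 4, 5, 6} — every element.
No single set contains all 7 elements, so 2 is optimal.

2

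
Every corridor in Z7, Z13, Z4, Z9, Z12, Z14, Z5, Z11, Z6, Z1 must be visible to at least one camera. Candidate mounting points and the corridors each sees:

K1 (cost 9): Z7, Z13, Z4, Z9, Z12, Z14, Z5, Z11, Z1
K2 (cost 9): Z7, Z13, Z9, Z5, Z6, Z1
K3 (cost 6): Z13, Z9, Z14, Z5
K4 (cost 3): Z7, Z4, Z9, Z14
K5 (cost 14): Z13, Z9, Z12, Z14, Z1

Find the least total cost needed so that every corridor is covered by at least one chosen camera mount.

K1, K2 cover every corridor at cost 9 + 9 = 18.
Any cover uses at least 2 camera mounts; among all covering selections none totals below 18.
Greedy by coverage-per-cost would pick K4, K1, K2 for 21 — worse than the optimum 18.

18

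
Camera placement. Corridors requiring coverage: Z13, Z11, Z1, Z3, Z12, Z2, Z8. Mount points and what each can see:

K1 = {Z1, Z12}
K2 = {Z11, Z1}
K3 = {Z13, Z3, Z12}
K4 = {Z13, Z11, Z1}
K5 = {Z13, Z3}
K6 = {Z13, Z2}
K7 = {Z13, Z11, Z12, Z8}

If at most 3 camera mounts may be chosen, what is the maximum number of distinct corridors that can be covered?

Choosing K1, K3, K7 covers {Z13, Z11, Z1, Z3, Z12, Z8} — 6 corridors.
No choice of 3 camera mounts does better; here Z2 is left uncovered.

6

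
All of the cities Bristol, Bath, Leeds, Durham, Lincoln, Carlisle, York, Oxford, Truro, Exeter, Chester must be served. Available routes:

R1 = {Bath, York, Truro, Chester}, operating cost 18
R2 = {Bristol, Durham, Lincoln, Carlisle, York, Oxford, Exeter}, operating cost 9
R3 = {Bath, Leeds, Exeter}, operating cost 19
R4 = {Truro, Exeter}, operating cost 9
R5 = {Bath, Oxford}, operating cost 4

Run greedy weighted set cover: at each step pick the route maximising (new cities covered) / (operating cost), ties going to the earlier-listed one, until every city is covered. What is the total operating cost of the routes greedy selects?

Pick 1: R2 adds 7 new (Bristol, Durham, Lincoln, Carlisle, York, Oxford, Exeter) at operating cost 9 (ratio 7/9).
Pick 2: R5 adds 1 new (Bath) at operating cost 4 (ratio 1/4).
Pick 3: R1 adds 2 new (Truro, Chester) at operating cost 18 (ratio 2/18).
Pick 4: R3 adds 1 new (Leeds) at operating cost 19 (ratio 1/19).
Greedy total operating cost: 9 + 4 + 18 + 19 = 50. (The true optimum is 46, so greedy overshoots here.)

50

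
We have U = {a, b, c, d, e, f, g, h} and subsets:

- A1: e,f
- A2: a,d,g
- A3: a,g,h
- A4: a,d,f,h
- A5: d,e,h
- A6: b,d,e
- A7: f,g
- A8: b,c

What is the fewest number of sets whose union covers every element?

A1, A2, A3, A8 together cover {a, b, c, d, e, f, g, h} — every element.
No 3 of the 8 sets cover everything (all 56 triples fall short), so 4 is minimum.

4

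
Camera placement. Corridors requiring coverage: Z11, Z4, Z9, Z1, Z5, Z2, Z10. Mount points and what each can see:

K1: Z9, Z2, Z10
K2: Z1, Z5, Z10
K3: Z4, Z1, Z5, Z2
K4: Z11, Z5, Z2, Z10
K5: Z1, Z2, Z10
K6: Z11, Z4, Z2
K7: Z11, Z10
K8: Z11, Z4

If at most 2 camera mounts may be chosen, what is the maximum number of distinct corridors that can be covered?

Choosing K1, K3 covers {Z4, Z9, Z1, Z5, Z2, Z10} — 6 corridors.
No choice of 2 camera mounts does better; here Z11 is left uncovered.

6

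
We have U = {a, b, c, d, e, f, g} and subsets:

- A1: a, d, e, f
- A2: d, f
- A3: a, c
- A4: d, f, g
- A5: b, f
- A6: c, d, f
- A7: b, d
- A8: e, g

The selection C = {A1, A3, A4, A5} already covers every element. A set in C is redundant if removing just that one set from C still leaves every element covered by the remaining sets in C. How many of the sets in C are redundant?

0

Drop A1: e uncovered — not redundant.
Drop A3: c uncovered — not redundant.
Drop A4: g uncovered — not redundant.
Drop A5: b uncovered — not redundant.
None of the sets in C is redundant.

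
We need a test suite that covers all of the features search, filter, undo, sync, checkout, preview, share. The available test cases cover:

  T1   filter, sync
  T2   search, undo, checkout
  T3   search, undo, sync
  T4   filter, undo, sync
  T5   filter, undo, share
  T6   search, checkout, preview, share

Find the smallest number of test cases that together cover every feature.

T4, T6 together cover {search, filter, undo, sync, checkout, preview, share} — every feature.
No single test case contains all 7 features, so 2 is optimal.

2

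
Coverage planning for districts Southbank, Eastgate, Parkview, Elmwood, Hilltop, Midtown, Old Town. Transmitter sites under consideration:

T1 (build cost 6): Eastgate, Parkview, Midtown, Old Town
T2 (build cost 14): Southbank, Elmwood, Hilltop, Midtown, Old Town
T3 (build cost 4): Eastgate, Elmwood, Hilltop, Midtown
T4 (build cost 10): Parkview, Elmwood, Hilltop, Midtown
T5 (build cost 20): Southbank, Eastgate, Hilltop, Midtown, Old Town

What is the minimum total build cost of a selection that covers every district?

T1, T2 cover every district at build cost 6 + 14 = 20.
Any cover uses at least 2 transmitter sites; among all covering selections none totals below 20.

20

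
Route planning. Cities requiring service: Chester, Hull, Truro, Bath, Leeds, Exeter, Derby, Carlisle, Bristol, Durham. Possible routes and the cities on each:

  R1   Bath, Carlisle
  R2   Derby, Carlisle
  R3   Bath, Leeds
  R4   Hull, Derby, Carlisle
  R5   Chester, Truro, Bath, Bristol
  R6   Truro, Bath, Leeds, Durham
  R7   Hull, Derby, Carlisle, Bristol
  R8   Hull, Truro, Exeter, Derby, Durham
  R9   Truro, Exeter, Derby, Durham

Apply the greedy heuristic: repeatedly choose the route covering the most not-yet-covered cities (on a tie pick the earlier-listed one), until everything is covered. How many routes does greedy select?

4

Pick 1: R8 covers 5 new cities (Hull, Truro, Exeter, Derby, Durham).
Pick 2: R5 covers 3 new cities (Chester, Bath, Bristol).
Pick 3: R1 covers 1 new cities (Carlisle).
Pick 4: R3 covers 1 new cities (Leeds).
Greedy uses 4 routes.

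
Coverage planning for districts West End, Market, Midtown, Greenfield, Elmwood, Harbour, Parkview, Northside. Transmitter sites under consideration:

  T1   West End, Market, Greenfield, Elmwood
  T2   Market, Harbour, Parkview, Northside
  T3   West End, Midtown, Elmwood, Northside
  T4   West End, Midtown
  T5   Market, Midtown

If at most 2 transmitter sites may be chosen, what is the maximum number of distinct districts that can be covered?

7

Choosing T1, T2 covers {West End, Market, Greenfield, Elmwood, Harbour, Parkview, Northside} — 7 districts.
No choice of 2 transmitter sites does better; here Midtown is left uncovered.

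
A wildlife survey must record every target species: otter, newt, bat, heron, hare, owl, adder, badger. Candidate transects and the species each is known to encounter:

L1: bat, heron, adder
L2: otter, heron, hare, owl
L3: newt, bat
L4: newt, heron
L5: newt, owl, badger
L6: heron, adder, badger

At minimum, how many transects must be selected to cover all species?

3

L1, L2, L5 together cover {otter, newt, bat, heron, hare, owl, adder, badger} — every species.
No 2 of the 6 transects cover everything (all 15 pairs fall short), so 3 is minimum.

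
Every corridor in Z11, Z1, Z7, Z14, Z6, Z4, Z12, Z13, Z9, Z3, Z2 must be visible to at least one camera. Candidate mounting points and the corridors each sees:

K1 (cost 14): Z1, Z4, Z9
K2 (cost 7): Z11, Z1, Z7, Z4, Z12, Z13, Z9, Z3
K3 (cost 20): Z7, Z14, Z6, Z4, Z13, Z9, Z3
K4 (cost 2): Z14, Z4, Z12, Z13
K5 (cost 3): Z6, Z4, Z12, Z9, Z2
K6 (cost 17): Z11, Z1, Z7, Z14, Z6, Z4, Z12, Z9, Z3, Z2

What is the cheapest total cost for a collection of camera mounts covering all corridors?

K2, K4, K5 cover every corridor at cost 7 + 2 + 3 = 12.
Any cover uses at least 2 camera mounts; among all covering selections none totals below 12.

12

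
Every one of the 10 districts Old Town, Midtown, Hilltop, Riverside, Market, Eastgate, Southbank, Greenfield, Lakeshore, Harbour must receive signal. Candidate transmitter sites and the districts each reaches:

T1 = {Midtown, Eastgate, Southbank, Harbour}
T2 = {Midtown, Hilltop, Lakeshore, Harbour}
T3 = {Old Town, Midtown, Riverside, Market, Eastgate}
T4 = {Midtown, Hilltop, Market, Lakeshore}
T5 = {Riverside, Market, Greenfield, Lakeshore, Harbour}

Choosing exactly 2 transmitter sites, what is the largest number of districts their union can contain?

8

Choosing T1, T5 covers {Midtown, Riverside, Market, Eastgate, Southbank, Greenfield, Lakeshore, Harbour} — 8 districts.
No choice of 2 transmitter sites does better; here Old Town, Hilltop are left uncovered.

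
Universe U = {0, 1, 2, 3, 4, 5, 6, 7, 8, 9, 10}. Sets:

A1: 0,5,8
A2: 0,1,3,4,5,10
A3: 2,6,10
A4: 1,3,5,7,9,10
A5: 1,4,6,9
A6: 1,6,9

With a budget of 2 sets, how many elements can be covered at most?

Choosing A1, A4 covers {0, 1, 3, 5, 7, 8, 9, 10} — 8 elements.
No choice of 2 sets does better; here 2, 4, 6 are left uncovered.

8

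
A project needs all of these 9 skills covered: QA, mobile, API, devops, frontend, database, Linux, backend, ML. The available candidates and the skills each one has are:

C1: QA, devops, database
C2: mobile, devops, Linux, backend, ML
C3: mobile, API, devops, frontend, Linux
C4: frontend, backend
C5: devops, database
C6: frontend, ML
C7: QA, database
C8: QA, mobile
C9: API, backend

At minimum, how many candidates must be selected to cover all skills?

C1, C2, C3 together cover {QA, mobile, API, devops, frontend, database, Linux, backend, ML} — every skill.
No 2 of the 9 candidates cover everything (all 36 pairs fall short), so 3 is minimum.

3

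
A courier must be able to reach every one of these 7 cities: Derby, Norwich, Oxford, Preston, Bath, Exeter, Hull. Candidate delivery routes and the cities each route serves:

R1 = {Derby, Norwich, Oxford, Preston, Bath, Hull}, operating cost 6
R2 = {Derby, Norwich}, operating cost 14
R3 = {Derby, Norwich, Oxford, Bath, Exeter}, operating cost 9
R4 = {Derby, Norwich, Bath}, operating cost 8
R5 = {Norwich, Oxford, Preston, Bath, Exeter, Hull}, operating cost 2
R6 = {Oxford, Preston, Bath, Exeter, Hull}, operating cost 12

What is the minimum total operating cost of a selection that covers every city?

R1, R5 cover every city at operating cost 6 + 2 = 8.
Any cover uses at least 2 routes; among all covering selections none totals below 8.

8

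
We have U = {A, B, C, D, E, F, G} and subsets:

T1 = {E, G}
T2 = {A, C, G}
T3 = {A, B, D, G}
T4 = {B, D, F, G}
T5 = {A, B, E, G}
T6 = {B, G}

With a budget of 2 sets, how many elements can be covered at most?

Choosing T2, T4 covers {A, B, C, D, F, G} — 6 elements.
No choice of 2 sets does better; here E is left uncovered.

6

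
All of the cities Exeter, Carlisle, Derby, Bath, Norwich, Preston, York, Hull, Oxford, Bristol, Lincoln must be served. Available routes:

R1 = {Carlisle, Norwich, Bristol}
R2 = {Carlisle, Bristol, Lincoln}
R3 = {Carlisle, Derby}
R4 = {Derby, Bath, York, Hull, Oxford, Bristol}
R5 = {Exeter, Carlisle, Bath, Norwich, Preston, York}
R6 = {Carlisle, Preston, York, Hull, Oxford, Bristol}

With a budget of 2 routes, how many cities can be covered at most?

10

Choosing R4, R5 covers {Exeter, Carlisle, Derby, Bath, Norwich, Preston, York, Hull, Oxford, Bristol} — 10 cities.
No choice of 2 routes does better; here Lincoln is left uncovered.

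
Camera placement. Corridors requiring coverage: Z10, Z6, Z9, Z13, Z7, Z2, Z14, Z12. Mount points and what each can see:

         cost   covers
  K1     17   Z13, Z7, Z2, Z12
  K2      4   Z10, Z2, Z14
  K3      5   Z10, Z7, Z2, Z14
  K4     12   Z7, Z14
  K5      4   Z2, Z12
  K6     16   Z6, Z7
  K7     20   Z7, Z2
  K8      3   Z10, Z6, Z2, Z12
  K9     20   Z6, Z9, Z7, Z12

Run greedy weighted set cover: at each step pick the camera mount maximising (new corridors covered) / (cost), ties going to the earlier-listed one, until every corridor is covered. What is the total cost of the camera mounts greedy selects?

Pick 1: K8 adds 4 new (Z10, Z6, Z2, Z12) at cost 3 (ratio 4/3).
Pick 2: K3 adds 2 new (Z7, Z14) at cost 5 (ratio 2/5).
Pick 3: K1 adds 1 new (Z13) at cost 17 (ratio 1/17).
Pick 4: K9 adds 1 new (Z9) at cost 20 (ratio 1/20).
Greedy total cost: 3 + 5 + 17 + 20 = 45. (The true optimum is 41, so greedy overshoots here.)

45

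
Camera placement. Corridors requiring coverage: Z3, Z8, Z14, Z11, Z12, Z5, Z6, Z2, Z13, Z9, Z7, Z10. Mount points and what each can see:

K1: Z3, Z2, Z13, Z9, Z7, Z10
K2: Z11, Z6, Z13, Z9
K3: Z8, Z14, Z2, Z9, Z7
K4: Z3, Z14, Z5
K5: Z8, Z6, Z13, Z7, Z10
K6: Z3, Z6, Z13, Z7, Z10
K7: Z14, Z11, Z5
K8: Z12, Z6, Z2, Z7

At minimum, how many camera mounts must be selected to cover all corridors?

K1, K3, K7, K8 together cover {Z3, Z8, Z14, Z11, Z12, Z5, Z6, Z2, Z13, Z9, Z7, Z10} — every corridor.
No 3 of the 8 camera mounts cover everything (all 56 triples fall short), so 4 is minimum.

4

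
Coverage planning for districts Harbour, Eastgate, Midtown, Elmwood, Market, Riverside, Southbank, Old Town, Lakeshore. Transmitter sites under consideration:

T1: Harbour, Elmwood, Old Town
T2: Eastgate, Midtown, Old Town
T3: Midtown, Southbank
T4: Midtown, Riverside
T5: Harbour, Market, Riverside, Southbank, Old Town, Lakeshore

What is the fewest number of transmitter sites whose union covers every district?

T1, T2, T5 together cover {Harbour, Eastgate, Midtown, Elmwood, Market, Riverside, Southbank, Old Town, Lakeshore} — every district.
No 2 of the 5 transmitter sites cover everything (all 10 pairs fall short), so 3 is minimum.

3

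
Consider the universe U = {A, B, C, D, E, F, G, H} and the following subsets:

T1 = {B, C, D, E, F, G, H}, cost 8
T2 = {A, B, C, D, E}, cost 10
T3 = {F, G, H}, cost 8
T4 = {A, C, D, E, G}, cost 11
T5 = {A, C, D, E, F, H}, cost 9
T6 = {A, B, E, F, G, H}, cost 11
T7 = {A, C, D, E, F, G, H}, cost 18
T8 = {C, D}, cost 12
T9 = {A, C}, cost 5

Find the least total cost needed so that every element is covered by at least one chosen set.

T1, T9 cover every element at cost 8 + 5 = 13.
Any cover uses at least 2 sets; among all covering selections none totals below 13.

13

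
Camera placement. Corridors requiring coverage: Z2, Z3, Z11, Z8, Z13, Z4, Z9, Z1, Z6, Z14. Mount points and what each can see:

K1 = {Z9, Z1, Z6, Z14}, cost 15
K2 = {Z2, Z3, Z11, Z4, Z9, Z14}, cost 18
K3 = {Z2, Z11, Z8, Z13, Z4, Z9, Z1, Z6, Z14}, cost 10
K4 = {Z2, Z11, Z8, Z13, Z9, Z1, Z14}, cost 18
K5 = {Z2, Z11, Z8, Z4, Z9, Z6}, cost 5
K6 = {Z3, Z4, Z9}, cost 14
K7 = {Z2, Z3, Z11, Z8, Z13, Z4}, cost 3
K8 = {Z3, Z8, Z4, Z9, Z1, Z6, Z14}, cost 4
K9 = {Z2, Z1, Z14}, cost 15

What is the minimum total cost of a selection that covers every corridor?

7

K7, K8 cover every corridor at cost 3 + 4 = 7.
Any cover uses at least 2 camera mounts; among all covering selections none totals below 7.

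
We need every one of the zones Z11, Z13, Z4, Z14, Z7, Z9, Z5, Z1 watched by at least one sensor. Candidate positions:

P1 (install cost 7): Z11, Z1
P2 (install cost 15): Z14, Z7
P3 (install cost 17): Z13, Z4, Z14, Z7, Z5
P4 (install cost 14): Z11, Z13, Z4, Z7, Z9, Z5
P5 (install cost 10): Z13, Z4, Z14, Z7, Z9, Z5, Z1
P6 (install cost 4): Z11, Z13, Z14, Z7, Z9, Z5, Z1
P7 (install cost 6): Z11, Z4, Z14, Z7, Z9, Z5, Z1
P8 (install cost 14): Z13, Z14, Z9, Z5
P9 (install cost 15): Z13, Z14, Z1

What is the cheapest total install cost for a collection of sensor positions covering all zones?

P6, P7 cover every zone at install cost 4 + 6 = 10.
Any cover uses at least 2 sensor positions; among all covering selections none totals below 10.

10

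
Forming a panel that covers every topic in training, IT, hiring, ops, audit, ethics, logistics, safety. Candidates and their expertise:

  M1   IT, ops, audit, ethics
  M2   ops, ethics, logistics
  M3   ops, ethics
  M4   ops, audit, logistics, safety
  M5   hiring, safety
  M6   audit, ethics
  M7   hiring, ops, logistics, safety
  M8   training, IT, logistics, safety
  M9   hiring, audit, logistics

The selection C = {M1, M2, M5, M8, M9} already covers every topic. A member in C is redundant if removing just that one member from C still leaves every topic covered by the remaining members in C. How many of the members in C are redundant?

Drop M1: the rest still cover every topic — redundant.
Drop M2: the rest still cover every topic — redundant.
Drop M5: the rest still cover every topic — redundant.
Drop M8: training uncovered — not redundant.
Drop M9: the rest still cover every topic — redundant.
4 redundant: M1, M2, M5, M9.

4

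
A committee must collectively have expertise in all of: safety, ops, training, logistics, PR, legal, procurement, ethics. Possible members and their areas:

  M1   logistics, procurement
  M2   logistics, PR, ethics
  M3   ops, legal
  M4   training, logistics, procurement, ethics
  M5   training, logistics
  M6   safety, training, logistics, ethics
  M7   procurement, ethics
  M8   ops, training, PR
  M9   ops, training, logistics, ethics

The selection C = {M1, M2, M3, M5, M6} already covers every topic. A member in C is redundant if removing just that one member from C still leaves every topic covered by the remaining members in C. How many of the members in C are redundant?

1

Drop M1: procurement uncovered — not redundant.
Drop M2: PR uncovered — not redundant.
Drop M3: ops, legal uncovered — not redundant.
Drop M5: the rest still cover every topic — redundant.
Drop M6: safety uncovered — not redundant.
1 redundant: M5.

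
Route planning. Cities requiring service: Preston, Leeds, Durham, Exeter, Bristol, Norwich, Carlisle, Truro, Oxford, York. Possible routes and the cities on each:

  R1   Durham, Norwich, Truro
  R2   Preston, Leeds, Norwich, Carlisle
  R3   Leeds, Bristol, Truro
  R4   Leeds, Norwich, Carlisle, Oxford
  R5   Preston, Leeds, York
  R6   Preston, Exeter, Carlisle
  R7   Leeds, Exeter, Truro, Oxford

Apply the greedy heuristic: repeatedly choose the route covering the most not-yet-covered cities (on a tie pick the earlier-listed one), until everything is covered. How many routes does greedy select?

5

Pick 1: R2 covers 4 new cities (Preston, Leeds, Norwich, Carlisle).
Pick 2: R7 covers 3 new cities (Exeter, Truro, Oxford).
Pick 3: R1 covers 1 new cities (Durham).
Pick 4: R3 covers 1 new cities (Bristol).
Pick 5: R5 covers 1 new cities (York).
Greedy uses 5 routes.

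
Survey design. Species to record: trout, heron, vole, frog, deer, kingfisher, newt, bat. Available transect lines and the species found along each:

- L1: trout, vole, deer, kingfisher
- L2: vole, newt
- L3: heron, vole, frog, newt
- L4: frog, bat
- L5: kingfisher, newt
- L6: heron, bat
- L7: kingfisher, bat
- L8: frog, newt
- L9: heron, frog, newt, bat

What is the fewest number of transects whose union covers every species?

L1, L9 together cover {trout, heron, vole, frog, deer, kingfisher, newt, bat} — every species.
No single transect contains all 8 species, so 2 is optimal.

2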